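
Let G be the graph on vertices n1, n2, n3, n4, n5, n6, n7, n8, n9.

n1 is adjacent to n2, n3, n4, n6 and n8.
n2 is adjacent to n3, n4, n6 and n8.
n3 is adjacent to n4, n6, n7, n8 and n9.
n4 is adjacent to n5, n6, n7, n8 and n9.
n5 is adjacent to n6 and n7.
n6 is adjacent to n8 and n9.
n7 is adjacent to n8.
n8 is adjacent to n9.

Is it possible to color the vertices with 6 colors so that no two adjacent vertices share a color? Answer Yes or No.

The chromatic number is 6. n1, n2, n3, n4, n6, n8 form a clique, so at least 6 colors are needed.
6 colors suffice: n1=5, n2=6, n3=3, n4=1, n5=3, n6=2, n7=2, n8=4, n9=5.
That is already a proper 6-coloring.

Yes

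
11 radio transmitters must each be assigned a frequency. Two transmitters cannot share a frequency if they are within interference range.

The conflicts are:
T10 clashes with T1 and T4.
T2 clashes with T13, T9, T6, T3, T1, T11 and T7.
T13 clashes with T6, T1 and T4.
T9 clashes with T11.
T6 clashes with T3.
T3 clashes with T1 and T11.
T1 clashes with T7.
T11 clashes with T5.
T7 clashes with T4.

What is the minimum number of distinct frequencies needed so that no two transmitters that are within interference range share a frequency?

3

T2, T13, T6 pairwise conflict, so at least 3 frequencies are needed.
A valid assignment using 3 frequencies: T10=3, T2=1, T13=3, T9=3, T6=2, T3=3, T1=2, T11=2, T5=1, T7=3, T4=1. No two conflicting transmitters share a frequency.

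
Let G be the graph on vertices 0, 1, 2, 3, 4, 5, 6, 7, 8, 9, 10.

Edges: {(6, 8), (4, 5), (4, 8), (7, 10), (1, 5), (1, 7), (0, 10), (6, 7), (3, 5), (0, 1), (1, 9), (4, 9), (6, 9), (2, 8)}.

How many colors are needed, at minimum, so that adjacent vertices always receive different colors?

2

6 and 9 are adjacent, so at least 2 colors are needed.
2 colors suffice: color a → {1, 2, 3, 4, 6, 10}; color b → {0, 5, 7, 8, 9}. No two adjacent vertices share a color.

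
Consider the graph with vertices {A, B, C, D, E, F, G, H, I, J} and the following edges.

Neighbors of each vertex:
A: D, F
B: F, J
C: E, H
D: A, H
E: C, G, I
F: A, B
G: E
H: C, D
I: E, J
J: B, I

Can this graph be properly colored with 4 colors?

Yes

The chromatic number is 3. The cycle E-I-J-B-F-A-D-H-C-E has odd length 9, so it cannot be 2-colored; at least 3 colors are needed.
One proper 3-coloring: A=2, B=2, C=2, D=3, E=1, F=1, G=2, H=1, I=2, J=1.
Since 4 ≥ 3, a proper 4-coloring certainly exists.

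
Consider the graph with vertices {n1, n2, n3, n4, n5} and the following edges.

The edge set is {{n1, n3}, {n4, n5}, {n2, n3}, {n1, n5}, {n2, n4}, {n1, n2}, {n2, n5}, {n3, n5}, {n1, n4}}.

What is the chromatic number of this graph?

n1, n2, n3, n5 are mutually adjacent (a clique of size 4), so at least 4 colors are needed.
4 colors suffice: color R → {n2}; color B → {n5}; color G → {n1}; color Y → {n3, n4}. Each edge has distinct colors on its endpoints.

4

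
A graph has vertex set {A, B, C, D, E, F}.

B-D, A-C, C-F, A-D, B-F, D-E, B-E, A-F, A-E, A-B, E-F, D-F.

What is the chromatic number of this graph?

A, B, D, E, F are mutually adjacent (a clique of size 5), so at least 5 colors are needed.
5 colors suffice: color 1 → {A}; color 2 → {F}; color 3 → {C, D}; color 4 → {E}; color 5 → {B}. Each edge has distinct colors on its endpoints.

5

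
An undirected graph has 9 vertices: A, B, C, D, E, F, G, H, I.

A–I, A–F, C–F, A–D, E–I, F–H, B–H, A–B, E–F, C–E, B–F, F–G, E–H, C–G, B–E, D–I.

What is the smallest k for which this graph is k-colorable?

B, E, F, H are mutually adjacent (a clique of size 4), so at least 4 colors are needed.
4 colors suffice: color 1 → {F, I}; color 2 → {A, E, G}; color 3 → {B, C, D}; color 4 → {H}. Each edge has distinct colors on its endpoints.

4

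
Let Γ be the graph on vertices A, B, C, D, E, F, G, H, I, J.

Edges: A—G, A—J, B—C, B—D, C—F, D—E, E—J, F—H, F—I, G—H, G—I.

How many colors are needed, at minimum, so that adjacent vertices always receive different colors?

3

The cycle C-B-D-E-J-A-G-H-F-C has odd length 9, so it cannot be 2-colored; at least 3 colors are needed.
3 colors suffice: A=2, B=2, C=3, D=1, E=2, F=1, G=1, H=2, I=2, J=1. Each edge has distinct colors on its endpoints.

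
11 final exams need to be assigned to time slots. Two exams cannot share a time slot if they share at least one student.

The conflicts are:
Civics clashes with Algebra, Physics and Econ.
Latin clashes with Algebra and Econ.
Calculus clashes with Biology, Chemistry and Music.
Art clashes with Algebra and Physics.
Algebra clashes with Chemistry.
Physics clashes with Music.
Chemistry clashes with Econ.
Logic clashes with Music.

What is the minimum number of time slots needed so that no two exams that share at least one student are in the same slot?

Physics and Music conflict, so at least 2 time slots are needed.
2 time slots suffice: time slot 1 → {Calculus, Algebra, Physics, Econ, Logic}; time slot 2 → {Civics, Latin, Biology, Art, Chemistry, Music}. Every pair that conflicts lands in different time slots.

2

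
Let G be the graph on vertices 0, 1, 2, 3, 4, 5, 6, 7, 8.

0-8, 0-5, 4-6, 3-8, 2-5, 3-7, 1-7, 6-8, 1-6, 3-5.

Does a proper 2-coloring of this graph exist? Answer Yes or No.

The cycle 7-3-8-6-1-7 has odd length 5, so it cannot be 2-colored; at least 3 colors are needed.
So 2 colors are not enough.

No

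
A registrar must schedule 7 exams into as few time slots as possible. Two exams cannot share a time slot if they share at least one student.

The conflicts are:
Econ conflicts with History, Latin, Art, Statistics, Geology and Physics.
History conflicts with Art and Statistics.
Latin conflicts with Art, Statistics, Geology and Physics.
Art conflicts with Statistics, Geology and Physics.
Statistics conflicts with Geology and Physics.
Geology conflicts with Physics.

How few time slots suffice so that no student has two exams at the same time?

6

Econ, Latin, Art, Statistics, Geology, Physics all conflict with each other, so at least 6 time slots are needed.
6 time slots suffice: time slot 1 → {Art}; time slot 2 → {Statistics}; time slot 3 → {Econ}; time slot 4 → {History, Physics}; time slot 5 → {Geology}; time slot 6 → {Latin}. No two conflicting exams share a time slot.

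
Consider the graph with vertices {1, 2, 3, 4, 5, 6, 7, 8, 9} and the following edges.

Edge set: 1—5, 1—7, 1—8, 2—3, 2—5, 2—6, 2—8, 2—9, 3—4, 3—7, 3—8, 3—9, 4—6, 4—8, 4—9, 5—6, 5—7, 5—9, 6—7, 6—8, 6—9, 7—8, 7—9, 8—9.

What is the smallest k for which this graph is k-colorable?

2, 3, 8, 9 form a clique, so at least 4 colors are needed.
A valid assignment using 4 colors: 1=a, 2=c, 3=d, 4=c, 5=b, 6=d, 7=c, 8=b, 9=a. No two adjacent vertices share a color.

4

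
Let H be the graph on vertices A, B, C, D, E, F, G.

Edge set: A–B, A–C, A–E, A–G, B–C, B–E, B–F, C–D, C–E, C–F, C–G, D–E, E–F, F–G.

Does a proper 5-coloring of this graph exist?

Yes

The chromatic number is 4. B, C, E, F are pairwise adjacent (a clique of size 4), so at least 4 colors are needed.
4 colors suffice: color 1 → {C}; color 2 → {E, G}; color 3 → {A, D, F}; color 4 → {B}.
Since 5 ≥ 4, a proper 5-coloring certainly exists.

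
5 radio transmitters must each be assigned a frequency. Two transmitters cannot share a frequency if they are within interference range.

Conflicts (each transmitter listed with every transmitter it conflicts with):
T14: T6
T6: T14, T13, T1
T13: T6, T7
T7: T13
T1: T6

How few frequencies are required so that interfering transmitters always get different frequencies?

2

T6 and T1 conflict, so at least 2 frequencies are needed.
2 frequencies suffice: T14=2, T6=1, T13=2, T7=1, T1=2. Each listed conflict is separated.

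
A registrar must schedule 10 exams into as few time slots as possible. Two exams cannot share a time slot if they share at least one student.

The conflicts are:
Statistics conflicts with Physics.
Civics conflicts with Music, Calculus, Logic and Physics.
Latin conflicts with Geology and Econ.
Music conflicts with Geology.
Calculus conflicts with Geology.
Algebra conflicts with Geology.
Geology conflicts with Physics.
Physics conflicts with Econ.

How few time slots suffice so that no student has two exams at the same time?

2

Civics and Physics conflict, so at least 2 time slots are needed.
2 time slots suffice: Statistics=1, Civics=1, Latin=2, Music=2, Calculus=2, Logic=2, Algebra=2, Geology=1, Physics=2, Econ=1. Each listed conflict is separated.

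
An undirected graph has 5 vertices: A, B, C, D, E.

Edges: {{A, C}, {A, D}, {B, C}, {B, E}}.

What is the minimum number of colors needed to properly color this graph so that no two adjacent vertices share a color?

2

B and C are adjacent, so at least 2 colors are needed.
2 colors suffice: A=blue, B=blue, C=red, D=red, E=red. Each edge has distinct colors on its endpoints.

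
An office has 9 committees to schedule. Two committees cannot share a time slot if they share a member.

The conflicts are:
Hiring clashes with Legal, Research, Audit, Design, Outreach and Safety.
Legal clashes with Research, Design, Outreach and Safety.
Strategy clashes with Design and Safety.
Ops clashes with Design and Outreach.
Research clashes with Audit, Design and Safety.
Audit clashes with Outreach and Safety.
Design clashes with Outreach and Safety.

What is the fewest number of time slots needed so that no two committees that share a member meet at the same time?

Hiring, Legal, Research, Design, Safety all conflict with each other, so at least 5 time slots are needed.
5 time slots suffice: time slot 1 → {Audit, Design}; time slot 2 → {Outreach, Safety}; time slot 3 → {Hiring, Strategy, Ops}; time slot 4 → {Legal}; time slot 5 → {Research}. Every pair that conflicts lands in different time slots.

5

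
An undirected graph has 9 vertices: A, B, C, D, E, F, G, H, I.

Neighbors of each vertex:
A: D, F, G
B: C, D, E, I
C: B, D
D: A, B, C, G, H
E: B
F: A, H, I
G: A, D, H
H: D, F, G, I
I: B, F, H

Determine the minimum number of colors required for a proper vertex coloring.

A, D, G are mutually adjacent, so at least 3 colors are needed.
3 colors suffice: A=blue, B=blue, C=green, D=red, E=red, F=red, G=green, H=blue, I=green. Each edge has distinct colors on its endpoints.

3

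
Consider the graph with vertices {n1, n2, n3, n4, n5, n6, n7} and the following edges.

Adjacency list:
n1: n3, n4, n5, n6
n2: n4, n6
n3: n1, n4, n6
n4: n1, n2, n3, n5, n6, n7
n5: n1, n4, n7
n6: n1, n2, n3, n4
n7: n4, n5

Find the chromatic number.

n1, n3, n4, n6 are pairwise adjacent (a clique of size 4), so at least 4 colors are needed.
4 colors suffice: color 1 → {n4}; color 2 → {n1, n2, n7}; color 3 → {n5, n6}; color 4 → {n3}. Each edge has distinct colors on its endpoints.

4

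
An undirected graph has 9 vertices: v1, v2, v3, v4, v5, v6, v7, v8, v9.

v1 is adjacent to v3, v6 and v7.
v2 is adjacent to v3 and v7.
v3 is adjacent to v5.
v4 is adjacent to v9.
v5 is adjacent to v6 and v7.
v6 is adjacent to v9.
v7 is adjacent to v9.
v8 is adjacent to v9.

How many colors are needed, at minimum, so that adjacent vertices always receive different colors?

2

v4 and v9 are adjacent, so at least 2 colors are needed.
A valid assignment using 2 colors: v1=blue, v2=blue, v3=red, v4=red, v5=blue, v6=red, v7=red, v8=red, v9=blue. Each edge has distinct colors on its endpoints.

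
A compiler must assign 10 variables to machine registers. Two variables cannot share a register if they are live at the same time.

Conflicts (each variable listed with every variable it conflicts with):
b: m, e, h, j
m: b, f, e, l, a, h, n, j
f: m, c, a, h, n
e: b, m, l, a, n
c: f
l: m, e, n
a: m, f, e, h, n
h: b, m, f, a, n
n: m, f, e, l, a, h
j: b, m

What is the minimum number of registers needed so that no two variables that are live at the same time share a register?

5

m, f, a, h, n all conflict with each other, so at least 5 registers are needed.
5 registers suffice: register 1 → {m, c}; register 2 → {b, n}; register 3 → {e, h, j}; register 4 → {l, a}; register 5 → {f}. Every pair that conflicts lands in different registers.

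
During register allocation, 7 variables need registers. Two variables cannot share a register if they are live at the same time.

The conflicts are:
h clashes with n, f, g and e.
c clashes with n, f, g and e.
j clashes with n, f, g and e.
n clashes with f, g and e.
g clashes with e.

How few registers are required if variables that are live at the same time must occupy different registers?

j, n, g, e all conflict with each other, so at least 4 registers are needed.
4 registers suffice: register 1 → {n}; register 2 → {f, e}; register 3 → {g}; register 4 → {h, c, j}. No two conflicting variables share a register.

4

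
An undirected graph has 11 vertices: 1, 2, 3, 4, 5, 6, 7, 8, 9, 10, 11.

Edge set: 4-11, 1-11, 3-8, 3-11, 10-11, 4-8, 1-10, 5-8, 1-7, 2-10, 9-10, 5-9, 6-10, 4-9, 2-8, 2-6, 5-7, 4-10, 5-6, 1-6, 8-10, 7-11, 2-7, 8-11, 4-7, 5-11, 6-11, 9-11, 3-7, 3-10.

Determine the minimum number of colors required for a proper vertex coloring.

4, 8, 10, 11 form a clique, so at least 4 colors are needed.
4 colors suffice: color red → {2, 11}; color blue → {7, 10}; color green → {6, 8, 9}; color yellow → {1, 3, 4, 5}. Every edge joins two different colors.

4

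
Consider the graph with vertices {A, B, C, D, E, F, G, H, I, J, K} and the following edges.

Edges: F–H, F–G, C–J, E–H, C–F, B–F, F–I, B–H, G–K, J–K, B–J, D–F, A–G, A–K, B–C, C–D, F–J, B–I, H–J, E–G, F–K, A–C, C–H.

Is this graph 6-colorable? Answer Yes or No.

Yes

The chromatic number is 5. B, C, F, H, J are mutually adjacent (a clique of size 5), so at least 5 colors are needed.
5 colors suffice: color 1 → {A, E, F}; color 2 → {C, G, I}; color 3 → {B, D, K}; color 4 → {H}; color 5 → {J}.
Since 6 ≥ 5, a proper 6-coloring certainly exists.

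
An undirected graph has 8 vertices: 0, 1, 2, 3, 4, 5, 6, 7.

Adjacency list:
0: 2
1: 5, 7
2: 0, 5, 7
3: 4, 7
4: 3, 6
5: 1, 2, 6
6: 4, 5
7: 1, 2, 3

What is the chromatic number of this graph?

2

0 and 2 are adjacent, so at least 2 colors are needed.
2 colors suffice: 0=blue, 1=red, 2=red, 3=red, 4=blue, 5=blue, 6=red, 7=blue. Each edge has distinct colors on its endpoints.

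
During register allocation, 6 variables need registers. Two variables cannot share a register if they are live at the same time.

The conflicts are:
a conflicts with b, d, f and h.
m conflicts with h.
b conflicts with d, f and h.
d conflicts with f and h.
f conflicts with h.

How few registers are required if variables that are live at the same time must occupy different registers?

a, b, d, f, h pairwise conflict, so at least 5 registers are needed.
5 registers suffice: register 1 → {h}; register 2 → {m, f}; register 3 → {b}; register 4 → {d}; register 5 → {a}. Each listed conflict is separated.

5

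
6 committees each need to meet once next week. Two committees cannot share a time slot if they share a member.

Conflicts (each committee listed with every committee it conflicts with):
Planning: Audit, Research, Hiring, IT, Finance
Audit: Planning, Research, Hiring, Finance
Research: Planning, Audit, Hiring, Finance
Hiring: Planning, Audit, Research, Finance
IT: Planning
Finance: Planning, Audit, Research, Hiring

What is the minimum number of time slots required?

5

Planning, Audit, Research, Hiring, Finance are mutually in conflict, so at least 5 time slots are needed.
Using 5 time slots: Planning=1, Audit=4, Research=5, Hiring=2, IT=2, Finance=3. Each listed conflict is separated.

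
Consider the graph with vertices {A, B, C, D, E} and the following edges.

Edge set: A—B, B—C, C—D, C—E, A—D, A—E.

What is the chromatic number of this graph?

A and B are adjacent, so at least 2 colors are needed.
2 colors suffice: color 1 → {A, C}; color 2 → {B, D, E}. Every edge joins two different colors.

2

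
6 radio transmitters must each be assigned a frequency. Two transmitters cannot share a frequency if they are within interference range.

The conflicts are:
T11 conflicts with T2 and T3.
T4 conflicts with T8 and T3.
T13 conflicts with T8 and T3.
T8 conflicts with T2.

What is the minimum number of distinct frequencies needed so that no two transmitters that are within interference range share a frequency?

3

The cycle T11-T2-T8-T4-T3-T11 has odd length 5, so it cannot be 2-colored; at least 3 frequencies are needed.
3 frequencies suffice: frequency 1 → {T8, T3}; frequency 2 → {T4, T13, T2}; frequency 3 → {T11}. Each listed conflict is separated.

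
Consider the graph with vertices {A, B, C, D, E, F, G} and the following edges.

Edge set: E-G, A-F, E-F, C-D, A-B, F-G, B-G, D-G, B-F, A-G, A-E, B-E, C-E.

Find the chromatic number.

5

A, B, E, F, G are mutually adjacent (a clique of size 5), so at least 5 colors are needed.
5 colors suffice: color 1 → {D, E}; color 2 → {C, G}; color 3 → {A}; color 4 → {F}; color 5 → {B}. No two adjacent vertices share a color.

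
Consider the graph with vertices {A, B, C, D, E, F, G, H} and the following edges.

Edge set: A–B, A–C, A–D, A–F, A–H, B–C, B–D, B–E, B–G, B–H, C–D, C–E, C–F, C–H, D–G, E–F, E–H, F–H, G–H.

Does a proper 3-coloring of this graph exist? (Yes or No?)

A, B, C, H form a clique, so at least 4 colors are needed.
So 3 colors are not enough.

No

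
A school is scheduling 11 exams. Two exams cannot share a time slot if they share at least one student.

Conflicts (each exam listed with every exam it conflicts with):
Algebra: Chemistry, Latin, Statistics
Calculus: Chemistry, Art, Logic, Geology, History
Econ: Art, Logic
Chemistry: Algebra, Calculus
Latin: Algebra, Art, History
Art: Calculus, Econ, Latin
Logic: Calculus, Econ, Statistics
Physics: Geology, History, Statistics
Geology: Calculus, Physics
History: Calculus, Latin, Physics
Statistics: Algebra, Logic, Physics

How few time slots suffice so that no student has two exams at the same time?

3

The cycle Statistics-Algebra-Chemistry-Calculus-Logic-Statistics has odd length 5, so it cannot be 2-colored; at least 3 time slots are needed.
3 time slots suffice: time slot 1 → {Calculus, Econ, Latin, Statistics}; time slot 2 → {Algebra, Art, Logic, Geology, History}; time slot 3 → {Chemistry, Physics}. Each listed conflict is separated.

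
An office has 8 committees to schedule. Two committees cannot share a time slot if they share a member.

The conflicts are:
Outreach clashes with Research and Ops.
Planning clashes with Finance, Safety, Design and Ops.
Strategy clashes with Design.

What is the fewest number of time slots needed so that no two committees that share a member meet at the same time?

2

Planning and Design conflict, so at least 2 time slots are needed.
2 time slots suffice: Outreach=1, Planning=1, Strategy=1, Finance=2, Safety=2, Research=2, Design=2, Ops=2. Every pair that conflicts lands in different time slots.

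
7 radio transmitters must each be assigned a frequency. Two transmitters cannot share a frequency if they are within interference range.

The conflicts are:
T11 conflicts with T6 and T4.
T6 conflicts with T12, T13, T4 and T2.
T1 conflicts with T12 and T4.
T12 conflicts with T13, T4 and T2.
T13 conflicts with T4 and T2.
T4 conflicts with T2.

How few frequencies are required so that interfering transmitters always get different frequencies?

T6, T12, T13, T4, T2 pairwise conflict, so at least 5 frequencies are needed.
5 frequencies suffice: frequency 1 → {T4}; frequency 2 → {T6, T1}; frequency 3 → {T11, T12}; frequency 4 → {T13}; frequency 5 → {T2}. No two conflicting transmitters share a frequency.

5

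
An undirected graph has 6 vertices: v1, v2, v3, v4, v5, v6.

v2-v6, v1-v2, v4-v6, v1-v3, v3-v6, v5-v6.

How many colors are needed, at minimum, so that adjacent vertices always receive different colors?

2

v1 and v2 are adjacent, so at least 2 colors are needed.
2 colors suffice: color 1 → {v1, v6}; color 2 → {v2, v3, v4, v5}. Each edge has distinct colors on its endpoints.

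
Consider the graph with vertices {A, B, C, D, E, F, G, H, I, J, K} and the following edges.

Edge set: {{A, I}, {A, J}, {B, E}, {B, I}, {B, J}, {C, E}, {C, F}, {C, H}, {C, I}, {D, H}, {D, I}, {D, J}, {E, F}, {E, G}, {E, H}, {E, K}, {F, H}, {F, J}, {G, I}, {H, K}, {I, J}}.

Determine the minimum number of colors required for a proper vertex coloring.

4

C, E, F, H are mutually adjacent (a clique of size 4), so at least 4 colors are needed.
One proper 4-coloring: A=3, B=3, C=4, D=3, E=1, F=3, G=2, H=2, I=1, J=2, K=3. Every edge joins two different colors.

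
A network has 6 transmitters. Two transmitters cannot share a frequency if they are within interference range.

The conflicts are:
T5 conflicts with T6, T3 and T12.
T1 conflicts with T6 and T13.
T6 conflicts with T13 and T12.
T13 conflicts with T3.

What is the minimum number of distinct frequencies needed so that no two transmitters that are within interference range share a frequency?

3

T5, T6, T12 pairwise conflict, so at least 3 frequencies are needed.
3 frequencies suffice: frequency 1 → {T6, T3}; frequency 2 → {T5, T13}; frequency 3 → {T1, T12}. No two conflicting transmitters share a frequency.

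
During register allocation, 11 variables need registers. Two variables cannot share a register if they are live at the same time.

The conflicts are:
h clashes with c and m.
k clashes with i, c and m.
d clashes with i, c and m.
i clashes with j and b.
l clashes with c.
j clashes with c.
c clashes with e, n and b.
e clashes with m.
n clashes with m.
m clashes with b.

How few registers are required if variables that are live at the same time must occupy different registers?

2

d and c conflict, so at least 2 registers are needed.
2 registers suffice: h=2, k=2, d=2, i=1, l=2, j=2, c=1, e=2, n=2, m=1, b=2. Each listed conflict is separated.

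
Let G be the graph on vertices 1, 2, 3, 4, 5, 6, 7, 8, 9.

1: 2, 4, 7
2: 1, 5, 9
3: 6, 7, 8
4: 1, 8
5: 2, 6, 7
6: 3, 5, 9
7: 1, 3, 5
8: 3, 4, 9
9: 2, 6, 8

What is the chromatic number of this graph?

The cycle 8-4-1-2-9-8 has odd length 5, so it cannot be 2-colored; at least 3 colors are needed.
3 colors suffice: color a → {1, 5, 8}; color b → {2, 4, 6, 7}; color c → {3, 9}. No two adjacent vertices share a color.

3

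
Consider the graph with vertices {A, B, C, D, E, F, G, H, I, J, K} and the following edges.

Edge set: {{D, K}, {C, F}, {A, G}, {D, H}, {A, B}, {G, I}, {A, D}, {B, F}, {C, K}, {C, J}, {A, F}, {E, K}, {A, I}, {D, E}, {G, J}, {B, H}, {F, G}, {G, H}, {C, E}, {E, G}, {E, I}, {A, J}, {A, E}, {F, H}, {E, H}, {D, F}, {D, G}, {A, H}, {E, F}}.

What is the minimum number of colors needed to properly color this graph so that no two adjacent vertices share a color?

A, D, E, F, G, H form a clique, so at least 6 colors are needed.
6 colors suffice: color 1 → {B, E, J}; color 2 → {A, C}; color 3 → {G, K}; color 4 → {F, I}; color 5 → {H}; color 6 → {D}. No two adjacent vertices share a color.

6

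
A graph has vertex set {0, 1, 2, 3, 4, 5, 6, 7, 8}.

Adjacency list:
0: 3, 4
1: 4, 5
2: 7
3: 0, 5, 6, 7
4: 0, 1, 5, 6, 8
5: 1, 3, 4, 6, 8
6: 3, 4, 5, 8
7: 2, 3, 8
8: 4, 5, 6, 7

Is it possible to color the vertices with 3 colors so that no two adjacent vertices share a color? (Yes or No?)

4, 5, 6, 8 are pairwise adjacent (a clique of size 4), so at least 4 colors are needed.
So 3 colors are not enough.

No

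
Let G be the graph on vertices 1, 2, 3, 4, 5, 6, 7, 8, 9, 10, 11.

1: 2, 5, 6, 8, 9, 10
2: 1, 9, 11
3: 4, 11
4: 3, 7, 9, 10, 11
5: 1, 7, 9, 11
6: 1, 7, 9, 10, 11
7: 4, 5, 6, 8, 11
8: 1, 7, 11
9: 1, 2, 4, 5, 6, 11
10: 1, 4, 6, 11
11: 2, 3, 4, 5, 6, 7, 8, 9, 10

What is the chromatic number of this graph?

1, 6, 10 form a triangle, so at least 3 colors are needed.
3 colors suffice: color red → {1, 11}; color blue → {3, 7, 9, 10}; color green → {2, 4, 5, 6, 8}. Every edge joins two different colors.

3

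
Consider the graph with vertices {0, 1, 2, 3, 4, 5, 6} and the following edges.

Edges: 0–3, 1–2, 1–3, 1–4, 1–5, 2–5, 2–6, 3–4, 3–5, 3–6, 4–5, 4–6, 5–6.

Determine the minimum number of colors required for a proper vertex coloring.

4

3, 4, 5, 6 are mutually adjacent (a clique of size 4), so at least 4 colors are needed.
4 colors suffice: color a → {0, 5}; color b → {2, 3}; color c → {1, 6}; color d → {4}. Every edge joins two different colors.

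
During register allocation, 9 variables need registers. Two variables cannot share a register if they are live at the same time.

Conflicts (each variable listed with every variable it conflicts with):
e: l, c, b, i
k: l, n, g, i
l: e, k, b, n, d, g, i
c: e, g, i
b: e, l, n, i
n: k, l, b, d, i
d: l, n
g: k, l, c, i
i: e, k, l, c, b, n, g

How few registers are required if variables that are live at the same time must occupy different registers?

k, l, g, i pairwise conflict, so at least 4 registers are needed.
Using 4 registers: e=3, k=4, l=1, c=1, b=4, n=3, d=2, g=3, i=2. Every pair that conflicts lands in different registers.

4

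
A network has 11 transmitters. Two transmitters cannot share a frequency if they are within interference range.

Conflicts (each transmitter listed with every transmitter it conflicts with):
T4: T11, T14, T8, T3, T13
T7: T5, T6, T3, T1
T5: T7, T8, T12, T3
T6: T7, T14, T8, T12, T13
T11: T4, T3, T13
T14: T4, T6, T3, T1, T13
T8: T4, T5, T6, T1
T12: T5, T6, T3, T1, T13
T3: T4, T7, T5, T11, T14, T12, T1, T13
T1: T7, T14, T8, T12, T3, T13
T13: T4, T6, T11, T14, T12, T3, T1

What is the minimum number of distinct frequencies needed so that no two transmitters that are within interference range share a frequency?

4

T4, T11, T3, T13 are mutually in conflict, so at least 4 frequencies are needed.
4 frequencies suffice: frequency 1 → {T6, T3}; frequency 2 → {T5, T13}; frequency 3 → {T4, T1}; frequency 4 → {T7, T11, T14, T8, T12}. Every pair that conflicts lands in different frequencies.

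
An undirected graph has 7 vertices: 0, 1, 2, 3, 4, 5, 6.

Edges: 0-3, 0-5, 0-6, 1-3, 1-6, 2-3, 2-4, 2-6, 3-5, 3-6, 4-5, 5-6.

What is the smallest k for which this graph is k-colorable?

0, 3, 5, 6 are pairwise adjacent (a clique of size 4), so at least 4 colors are needed.
4 colors suffice: color a → {3, 4}; color b → {6}; color c → {1, 2, 5}; color d → {0}. Each edge has distinct colors on its endpoints.

4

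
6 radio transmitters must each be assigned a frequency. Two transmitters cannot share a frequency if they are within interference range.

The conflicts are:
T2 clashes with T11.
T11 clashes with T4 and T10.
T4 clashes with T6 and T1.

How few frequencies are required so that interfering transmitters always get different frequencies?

2

T4 and T6 conflict, so at least 2 frequencies are needed.
2 frequencies suffice: T2=1, T11=2, T4=1, T6=2, T1=2, T10=1. Every pair that conflicts lands in different frequencies.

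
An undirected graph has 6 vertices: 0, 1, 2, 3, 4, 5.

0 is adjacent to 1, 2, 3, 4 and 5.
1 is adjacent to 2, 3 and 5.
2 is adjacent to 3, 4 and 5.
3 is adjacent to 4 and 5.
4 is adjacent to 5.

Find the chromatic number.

0, 1, 2, 3, 5 form a clique, so at least 5 colors are needed.
A valid assignment using 5 colors: 0=yellow, 1=purple, 2=red, 3=blue, 4=purple, 5=green. No two adjacent vertices share a color.

5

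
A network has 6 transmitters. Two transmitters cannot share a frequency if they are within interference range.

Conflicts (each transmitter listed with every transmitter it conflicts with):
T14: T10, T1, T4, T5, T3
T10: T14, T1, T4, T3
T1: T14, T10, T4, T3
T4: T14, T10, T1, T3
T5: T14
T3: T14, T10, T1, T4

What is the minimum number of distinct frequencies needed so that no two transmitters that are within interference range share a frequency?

T14, T10, T1, T4, T3 are mutually in conflict, so at least 5 frequencies are needed.
5 frequencies suffice: frequency 1 → {T14}; frequency 2 → {T10, T5}; frequency 3 → {T3}; frequency 4 → {T4}; frequency 5 → {T1}. Each listed conflict is separated.

5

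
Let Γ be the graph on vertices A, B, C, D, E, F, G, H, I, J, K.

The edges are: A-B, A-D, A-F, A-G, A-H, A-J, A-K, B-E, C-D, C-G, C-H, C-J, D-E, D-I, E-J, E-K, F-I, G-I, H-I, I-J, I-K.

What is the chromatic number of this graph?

2

D and E are adjacent, so at least 2 colors are needed.
One proper 2-coloring: A=1, B=2, C=1, D=2, E=1, F=2, G=2, H=2, I=1, J=2, K=2. No two adjacent vertices share a color.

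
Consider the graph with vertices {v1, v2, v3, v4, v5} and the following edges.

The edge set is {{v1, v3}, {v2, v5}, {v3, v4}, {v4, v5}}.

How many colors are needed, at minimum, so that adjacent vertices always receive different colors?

v2 and v5 are adjacent, so at least 2 colors are needed.
One proper 2-coloring: v1=2, v2=2, v3=1, v4=2, v5=1. Every edge joins two different colors.

2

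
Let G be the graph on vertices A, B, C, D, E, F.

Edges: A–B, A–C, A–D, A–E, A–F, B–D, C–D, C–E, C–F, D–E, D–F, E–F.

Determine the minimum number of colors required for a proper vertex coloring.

5

A, C, D, E, F are mutually adjacent (a clique of size 5), so at least 5 colors are needed.
A valid assignment using 5 colors: A=2, B=3, C=3, D=1, E=4, F=5. Each edge has distinct colors on its endpoints.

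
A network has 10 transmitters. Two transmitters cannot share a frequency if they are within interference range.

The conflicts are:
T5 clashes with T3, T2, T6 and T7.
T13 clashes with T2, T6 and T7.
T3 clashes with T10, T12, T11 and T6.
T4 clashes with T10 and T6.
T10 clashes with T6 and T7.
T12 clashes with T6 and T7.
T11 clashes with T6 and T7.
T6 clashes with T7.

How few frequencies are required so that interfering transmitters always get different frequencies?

3

T3, T10, T6 are mutually in conflict, so at least 3 frequencies are needed.
Using 3 frequencies: T5=3, T13=3, T3=2, T2=1, T4=2, T10=3, T12=3, T11=3, T6=1, T7=2. No two conflicting transmitters share a frequency.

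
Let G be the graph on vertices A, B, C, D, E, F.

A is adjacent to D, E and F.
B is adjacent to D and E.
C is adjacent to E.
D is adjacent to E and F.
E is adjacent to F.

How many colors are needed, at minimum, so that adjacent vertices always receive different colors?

A, D, E, F are pairwise adjacent (a clique of size 4), so at least 4 colors are needed.
4 colors suffice: color 1 → {E}; color 2 → {C, D}; color 3 → {B, F}; color 4 → {A}. No two adjacent vertices share a color.

4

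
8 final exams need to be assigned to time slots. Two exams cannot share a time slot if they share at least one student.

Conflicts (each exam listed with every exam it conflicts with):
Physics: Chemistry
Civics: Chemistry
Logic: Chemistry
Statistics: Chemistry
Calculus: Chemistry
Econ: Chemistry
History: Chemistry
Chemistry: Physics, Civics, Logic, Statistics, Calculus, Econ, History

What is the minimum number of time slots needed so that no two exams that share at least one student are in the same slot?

Statistics and Chemistry conflict, so at least 2 time slots are needed.
Using 2 time slots: Physics=2, Civics=2, Logic=2, Statistics=2, Calculus=2, Econ=2, History=2, Chemistry=1. No two conflicting exams share a time slot.

2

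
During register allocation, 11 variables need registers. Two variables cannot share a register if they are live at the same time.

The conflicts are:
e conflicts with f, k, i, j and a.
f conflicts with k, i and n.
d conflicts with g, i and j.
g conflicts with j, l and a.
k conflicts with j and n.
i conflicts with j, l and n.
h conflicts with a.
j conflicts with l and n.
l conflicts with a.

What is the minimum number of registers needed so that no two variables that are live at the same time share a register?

k, j, n all conflict with each other, so at least 3 registers are needed.
3 registers suffice: e=3, f=1, d=3, g=2, k=2, i=2, h=2, j=1, l=3, n=3, a=1. Each listed conflict is separated.

3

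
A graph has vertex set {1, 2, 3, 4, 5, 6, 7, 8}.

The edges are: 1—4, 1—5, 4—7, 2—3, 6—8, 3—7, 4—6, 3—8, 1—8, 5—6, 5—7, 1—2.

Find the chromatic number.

3

The cycle 1-8-3-7-5-1 has odd length 5, so it cannot be 2-colored; at least 3 colors are needed.
3 colors suffice: 1=red, 2=blue, 3=red, 4=blue, 5=blue, 6=red, 7=green, 8=blue. Every edge joins two different colors.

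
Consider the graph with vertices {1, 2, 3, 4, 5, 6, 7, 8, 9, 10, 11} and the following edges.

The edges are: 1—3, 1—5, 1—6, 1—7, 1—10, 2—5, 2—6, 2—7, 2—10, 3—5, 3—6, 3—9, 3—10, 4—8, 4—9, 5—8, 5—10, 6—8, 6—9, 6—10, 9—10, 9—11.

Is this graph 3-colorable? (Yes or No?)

No

1, 3, 5, 10 are pairwise adjacent (a clique of size 4), so at least 4 colors are needed.
So 3 colors are not enough.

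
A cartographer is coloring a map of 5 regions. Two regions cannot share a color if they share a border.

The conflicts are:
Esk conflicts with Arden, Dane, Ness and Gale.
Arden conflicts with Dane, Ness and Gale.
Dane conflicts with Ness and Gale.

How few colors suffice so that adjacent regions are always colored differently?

Esk, Arden, Dane, Ness are mutually in conflict, so at least 4 colors are needed.
A valid assignment using 4 colors: Esk=1, Arden=3, Dane=2, Ness=4, Gale=4. Every pair that conflicts lands in different colors.

4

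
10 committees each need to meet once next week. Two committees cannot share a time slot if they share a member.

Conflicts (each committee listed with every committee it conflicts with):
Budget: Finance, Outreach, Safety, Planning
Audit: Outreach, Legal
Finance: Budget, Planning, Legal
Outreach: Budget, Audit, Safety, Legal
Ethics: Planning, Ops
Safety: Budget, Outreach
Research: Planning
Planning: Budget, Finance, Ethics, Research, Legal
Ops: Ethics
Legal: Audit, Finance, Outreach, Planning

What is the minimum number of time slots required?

3

Finance, Planning, Legal are mutually in conflict, so at least 3 time slots are needed.
3 time slots suffice: time slot 1 → {Outreach, Planning, Ops}; time slot 2 → {Budget, Ethics, Research, Legal}; time slot 3 → {Audit, Finance, Safety}. Every pair that conflicts lands in different time slots.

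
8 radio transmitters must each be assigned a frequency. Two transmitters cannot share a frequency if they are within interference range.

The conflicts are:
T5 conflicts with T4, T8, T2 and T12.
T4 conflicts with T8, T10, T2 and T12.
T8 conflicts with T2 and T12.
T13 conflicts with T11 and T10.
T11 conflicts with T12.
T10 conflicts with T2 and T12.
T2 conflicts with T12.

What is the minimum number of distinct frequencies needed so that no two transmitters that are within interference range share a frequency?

T5, T4, T8, T2, T12 are mutually in conflict, so at least 5 frequencies are needed.
5 frequencies suffice: frequency 1 → {T13, T12}; frequency 2 → {T4, T11}; frequency 3 → {T2}; frequency 4 → {T8, T10}; frequency 5 → {T5}. Every pair that conflicts lands in different frequencies.

5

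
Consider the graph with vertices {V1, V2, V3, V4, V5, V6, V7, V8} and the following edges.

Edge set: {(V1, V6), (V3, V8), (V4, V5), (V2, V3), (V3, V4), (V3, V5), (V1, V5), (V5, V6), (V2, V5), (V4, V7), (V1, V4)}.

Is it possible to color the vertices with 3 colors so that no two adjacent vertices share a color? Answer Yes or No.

The chromatic number is 3. V3, V4, V5 form a triangle, so at least 3 colors are needed.
3 colors suffice: V1=G, V2=B, V3=G, V4=B, V5=R, V6=B, V7=R, V8=R.
That is already a proper 3-coloring.

Yes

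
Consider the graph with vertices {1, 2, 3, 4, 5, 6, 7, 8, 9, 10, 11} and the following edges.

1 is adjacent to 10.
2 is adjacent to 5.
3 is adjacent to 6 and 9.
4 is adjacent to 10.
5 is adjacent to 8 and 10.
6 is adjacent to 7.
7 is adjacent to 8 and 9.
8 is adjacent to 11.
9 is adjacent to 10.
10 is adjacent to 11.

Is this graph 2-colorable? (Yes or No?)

No

The cycle 5-8-7-9-10-5 has odd length 5, so it cannot be 2-colored; at least 3 colors are needed.
So 2 colors are not enough.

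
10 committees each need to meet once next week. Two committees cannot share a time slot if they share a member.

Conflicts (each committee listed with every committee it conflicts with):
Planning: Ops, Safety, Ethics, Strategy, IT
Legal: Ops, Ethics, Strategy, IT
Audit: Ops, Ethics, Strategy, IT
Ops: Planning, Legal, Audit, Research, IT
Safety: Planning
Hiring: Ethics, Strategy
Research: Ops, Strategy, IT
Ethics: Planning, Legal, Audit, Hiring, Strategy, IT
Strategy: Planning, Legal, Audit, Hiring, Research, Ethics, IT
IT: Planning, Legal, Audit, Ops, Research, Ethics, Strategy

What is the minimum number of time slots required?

Audit, Ethics, Strategy, IT all conflict with each other, so at least 4 time slots are needed.
Using 4 time slots: Planning=4, Legal=4, Audit=4, Ops=2, Safety=1, Hiring=1, Research=3, Ethics=3, Strategy=2, IT=1. No two conflicting committees share a time slot.

4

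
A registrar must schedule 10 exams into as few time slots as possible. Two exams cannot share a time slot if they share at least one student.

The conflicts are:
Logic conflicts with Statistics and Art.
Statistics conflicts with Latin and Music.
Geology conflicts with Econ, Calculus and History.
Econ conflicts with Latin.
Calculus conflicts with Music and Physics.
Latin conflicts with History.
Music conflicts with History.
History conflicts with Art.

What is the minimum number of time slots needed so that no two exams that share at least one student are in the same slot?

The cycle Latin-History-Art-Logic-Statistics-Latin has odd length 5, so it cannot be 2-colored; at least 3 time slots are needed.
3 time slots suffice: time slot 1 → {Statistics, Econ, Calculus, History}; time slot 2 → {Geology, Latin, Music, Art, Physics}; time slot 3 → {Logic}. No two conflicting exams share a time slot.

3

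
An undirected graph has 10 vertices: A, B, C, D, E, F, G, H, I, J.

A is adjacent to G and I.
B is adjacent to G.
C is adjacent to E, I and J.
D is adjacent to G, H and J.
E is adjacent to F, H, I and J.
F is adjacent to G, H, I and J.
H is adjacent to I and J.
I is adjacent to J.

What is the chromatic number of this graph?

E, F, H, I, J form a clique, so at least 5 colors are needed.
5 colors suffice: color red → {G, J}; color blue → {B, D, I}; color green → {A, C, H}; color yellow → {E}; color purple → {F}. Each edge has distinct colors on its endpoints.

5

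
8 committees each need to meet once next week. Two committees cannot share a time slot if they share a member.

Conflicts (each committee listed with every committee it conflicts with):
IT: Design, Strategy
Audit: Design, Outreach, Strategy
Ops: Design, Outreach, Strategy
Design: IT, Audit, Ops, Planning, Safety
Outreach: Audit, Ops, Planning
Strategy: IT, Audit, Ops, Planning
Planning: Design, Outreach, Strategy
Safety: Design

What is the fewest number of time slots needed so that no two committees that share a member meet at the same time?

2

Outreach and Planning conflict, so at least 2 time slots are needed.
2 time slots suffice: time slot 1 → {Design, Outreach, Strategy}; time slot 2 → {IT, Audit, Ops, Planning, Safety}. Every pair that conflicts lands in different time slots.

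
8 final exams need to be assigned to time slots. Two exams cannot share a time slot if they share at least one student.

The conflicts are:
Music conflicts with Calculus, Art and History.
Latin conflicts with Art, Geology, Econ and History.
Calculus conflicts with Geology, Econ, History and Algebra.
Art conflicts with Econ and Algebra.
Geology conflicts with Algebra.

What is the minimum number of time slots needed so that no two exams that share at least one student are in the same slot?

3

Calculus, Geology, Algebra are mutually in conflict, so at least 3 time slots are needed.
A valid assignment using 3 time slots: Music=3, Latin=1, Calculus=1, Art=2, Geology=2, Econ=3, History=2, Algebra=3. No two conflicting exams share a time slot.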